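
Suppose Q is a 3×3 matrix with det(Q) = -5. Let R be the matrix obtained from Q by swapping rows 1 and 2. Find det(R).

|R| = 5

Swapping two rows multiplies the determinant by −1.
det(R) = (-1)·(-5) = 5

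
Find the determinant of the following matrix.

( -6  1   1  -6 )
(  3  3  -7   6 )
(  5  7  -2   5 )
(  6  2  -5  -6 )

3873

Expand along row 1:
  + (-6) · M_11   where M_11 = det([3 -7 6; 7 -2 5; 2 -5 -6]) = -439
  − (1) · M_12   where M_12 = det([3 -7 6; 5 -2 5; 6 -5 -6]) = -387
  + (1) · M_13   where M_13 = det([3 3 6; 5 7 5; 6 2 -6]) = -168
  − (-6) · M_14   where M_14 = det([3 3 -7; 5 7 -2; 6 2 -5]) = 170
det = (+1)·(-6)·(-439) + (-1)·(1)·(-387) + (+1)·(1)·(-168) + (-1)·(-6)·(170) = 3873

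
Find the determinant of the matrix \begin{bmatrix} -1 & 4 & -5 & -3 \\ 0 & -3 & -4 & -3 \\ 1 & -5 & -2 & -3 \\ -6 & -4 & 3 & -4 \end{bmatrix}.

341

Expand along row 2 (it has 1 zero):
  + (-3) · M_22   where M_22 = det([-1 -5 -3; 1 -2 -3; -6 3 -4]) = -100
  − (-4) · M_23   where M_23 = det([-1 4 -3; 1 -5 -3; -6 -4 -4]) = 182
  + (-3) · M_24   where M_24 = det([-1 4 -5; 1 -5 -2; -6 -4 3]) = 229
det = (+1)·(-3)·(-100) + (-1)·(-4)·(182) + (+1)·(-3)·(229) = 341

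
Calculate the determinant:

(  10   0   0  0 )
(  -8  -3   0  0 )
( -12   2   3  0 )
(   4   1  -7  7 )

-630

The matrix is lower triangular, so the determinant is the product of the diagonal entries:
det = (10) · (-3) · (3) · (7) = -630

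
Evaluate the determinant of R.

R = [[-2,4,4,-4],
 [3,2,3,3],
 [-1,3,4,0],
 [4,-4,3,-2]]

366

Expand along row 3 (it has 1 zero):
  + (-1) · M_31   where M_31 = det([4 4 -4; 2 3 3; -4 3 -2]) = -164
  − (3) · M_32   where M_32 = det([-2 4 -4; 3 3 3; 4 3 -2]) = 114
  + (4) · M_33   where M_33 = det([-2 4 -4; 3 2 3; 4 -4 -2]) = 136
det = (+1)·(-1)·(-164) + (-1)·(3)·(114) + (+1)·(4)·(136) = 366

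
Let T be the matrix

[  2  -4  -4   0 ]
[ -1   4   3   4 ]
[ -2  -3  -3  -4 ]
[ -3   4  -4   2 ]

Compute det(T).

The determinant is 276.

Expand along row 1 (it has 1 zero):
  + (2) · M_11   where M_11 = det([4 3 4; -3 -3 -4; 4 -4 2]) = -22
  − (-4) · M_12   where M_12 = det([-1 3 4; -2 -3 -4; -3 -4 2]) = 66
  + (-4) · M_13   where M_13 = det([-1 4 4; -2 -3 -4; -3 4 2]) = -14
det = (+1)·(2)·(-22) + (-1)·(-4)·(66) + (+1)·(-4)·(-14) = 276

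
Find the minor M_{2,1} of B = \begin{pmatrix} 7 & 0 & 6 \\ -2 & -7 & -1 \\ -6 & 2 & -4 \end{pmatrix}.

Delete row 2 and column 1; the remaining 2×2 submatrix is [0 6; 2 -4].
Its determinant is 0·(-4) − 6·2 = -12.

-12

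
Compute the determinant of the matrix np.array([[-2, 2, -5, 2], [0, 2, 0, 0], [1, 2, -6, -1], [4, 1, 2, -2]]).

The determinant is 68.

Expand along row 2 (it has 3 zeros):
  + (2) · M_22   where M_22 = det([-2 -5 2; 1 -6 -1; 4 2 -2]) = 34
det = (+1)·(2)·(34) = 68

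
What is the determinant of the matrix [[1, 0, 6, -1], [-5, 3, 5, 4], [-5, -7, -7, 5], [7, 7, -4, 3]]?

Expand along row 1 (it has 1 zero):
  + (1) · M_11   where M_11 = det([3 5 4; -7 -7 5; 7 -4 3]) = 585
  + (6) · M_13   where M_13 = det([-5 3 4; -5 -7 5; 7 7 3]) = 486
  − (-1) · M_14   where M_14 = det([-5 3 5; -5 -7 -7; 7 7 -4]) = -522
det = (+1)·(1)·(585) + (+1)·(6)·(486) + (-1)·(-1)·(-522) = 2979

2979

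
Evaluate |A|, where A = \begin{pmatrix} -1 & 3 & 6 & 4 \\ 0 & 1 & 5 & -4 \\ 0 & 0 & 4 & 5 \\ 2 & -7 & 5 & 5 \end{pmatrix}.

Expand along row 3 (it has 2 zeros):
  + (4) · M_33   where M_33 = det([-1 3 4; 0 1 -4; 2 -7 5]) = -9
  − (5) · M_34   where M_34 = det([-1 3 6; 0 1 5; 2 -7 5]) = -22
det = (+1)·(4)·(-9) + (-1)·(5)·(-22) = 74

|A| = 74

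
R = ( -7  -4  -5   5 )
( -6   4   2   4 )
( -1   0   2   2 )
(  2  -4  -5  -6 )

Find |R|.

412

Expand along row 3 (it has 1 zero):
  + (-1) · M_31   where M_31 = det([-4 -5 5; 4 2 4; -4 -5 -6]) = -132
  + (2) · M_33   where M_33 = det([-7 -4 5; -6 4 4; 2 -4 -6]) = 248
  − (2) · M_34   where M_34 = det([-7 -4 -5; -6 4 2; 2 -4 -5]) = 108
det = (+1)·(-1)·(-132) + (+1)·(2)·(248) + (-1)·(2)·(108) = 412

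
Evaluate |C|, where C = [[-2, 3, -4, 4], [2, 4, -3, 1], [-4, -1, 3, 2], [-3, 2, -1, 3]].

Expand along row 1:
  + (-2) · M_11   where M_11 = det([4 -3 1; -1 3 2; 2 -1 3]) = 18
  − (3) · M_12   where M_12 = det([2 -3 1; -4 3 2; -3 -1 3]) = 17
  + (-4) · M_13   where M_13 = det([2 4 1; -4 -1 2; -3 2 3]) = -1
  − (4) · M_14   where M_14 = det([2 4 -3; -4 -1 3; -3 2 -1]) = -29
det = (+1)·(-2)·(18) + (-1)·(3)·(17) + (+1)·(-4)·(-1) + (-1)·(4)·(-29) = 33

33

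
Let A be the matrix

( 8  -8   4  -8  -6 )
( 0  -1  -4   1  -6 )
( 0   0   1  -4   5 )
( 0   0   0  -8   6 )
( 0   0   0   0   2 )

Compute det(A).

A is upper triangular, so det(A) is the product of the diagonal entries:
det = (8) · (-1) · (1) · (-8) · (2) = 128

128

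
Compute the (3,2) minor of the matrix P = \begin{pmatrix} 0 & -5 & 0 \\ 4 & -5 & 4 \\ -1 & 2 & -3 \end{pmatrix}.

The minor is 0.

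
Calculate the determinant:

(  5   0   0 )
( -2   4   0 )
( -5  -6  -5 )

The matrix is lower triangular, so the determinant is the product of the diagonal entries:
det = (5) · (4) · (-5) = -100

-100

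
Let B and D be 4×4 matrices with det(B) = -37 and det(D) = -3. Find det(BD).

det(BD) = det(B)·det(D) = (-37)·(-3) = 111

det(BD) = 111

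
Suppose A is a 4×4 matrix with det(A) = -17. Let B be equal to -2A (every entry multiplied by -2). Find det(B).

For a 4×4 matrix, det(-2A) = (-2)^4·det(A) = 16·det(A).
det(B) = (16)·(-17) = -272

-272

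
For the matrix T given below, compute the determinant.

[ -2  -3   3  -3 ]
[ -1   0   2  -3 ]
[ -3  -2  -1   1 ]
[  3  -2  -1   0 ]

The determinant is -73.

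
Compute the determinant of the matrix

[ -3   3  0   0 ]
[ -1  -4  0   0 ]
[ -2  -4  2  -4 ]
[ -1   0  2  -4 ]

0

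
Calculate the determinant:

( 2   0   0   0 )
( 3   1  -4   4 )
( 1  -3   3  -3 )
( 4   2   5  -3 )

Expand along row 1 (it has 3 zeros):
  + (2) · M_11   where M_11 = det([1 -4 4; -3 3 -3; 2 5 -3]) = -18
det = (+1)·(2)·(-18) = -36

-36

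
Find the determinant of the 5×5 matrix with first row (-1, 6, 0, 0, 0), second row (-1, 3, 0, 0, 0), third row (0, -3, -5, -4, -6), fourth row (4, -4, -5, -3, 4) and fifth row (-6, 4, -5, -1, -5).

The matrix is block lower-triangular with a 2×2 block and a 3×3 block on the diagonal, so its determinant equals the product of the determinants of the diagonal blocks.
det of the 2×2 block = 3
det of the 3×3 block = 145
det = (3)·(145) = 435

435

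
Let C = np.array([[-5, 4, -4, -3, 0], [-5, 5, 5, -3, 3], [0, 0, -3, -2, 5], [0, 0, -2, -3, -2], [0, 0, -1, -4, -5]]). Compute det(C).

C is block upper-triangular with a 2×2 block and a 3×3 block on the diagonal, so its determinant equals the product of the determinants of the diagonal blocks.
det of the 2×2 block = -5
det of the 3×3 block = 20
det = (-5)·(20) = -100

-100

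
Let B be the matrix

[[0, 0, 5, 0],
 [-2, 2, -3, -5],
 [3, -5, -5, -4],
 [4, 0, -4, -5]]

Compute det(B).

The determinant is -760.

Expand along row 1 (it has 3 zeros):
  + (5) · M_13   where M_13 = det([-2 2 -5; 3 -5 -4; 4 0 -5]) = -152
det = (+1)·(5)·(-152) = -760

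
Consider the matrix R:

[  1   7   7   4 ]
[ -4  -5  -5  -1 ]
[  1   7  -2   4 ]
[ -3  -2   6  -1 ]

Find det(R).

288

Expand along row 1:
  + (1) · M_11   where M_11 = det([-5 -5 -1; 7 -2 4; -2 6 -1]) = 77
  − (7) · M_12   where M_12 = det([-4 -5 -1; 1 -2 4; -3 6 -1]) = 143
  + (7) · M_13   where M_13 = det([-4 -5 -1; 1 7 4; -3 -2 -1]) = 32
  − (4) · M_14   where M_14 = det([-4 -5 -5; 1 7 -2; -3 -2 6]) = -247
det = (+1)·(1)·(77) + (-1)·(7)·(143) + (+1)·(7)·(32) + (-1)·(4)·(-247) = 288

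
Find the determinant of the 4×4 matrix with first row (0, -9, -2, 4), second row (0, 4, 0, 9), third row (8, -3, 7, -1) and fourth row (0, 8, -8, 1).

The determinant is -7296.

Expand along column 1 (it has 3 zeros):
  + (8) · M_31   where M_31 = det([-9 -2 4; 4 0 9; 8 -8 1]) = -912
det = (+1)·(8)·(-912) = -7296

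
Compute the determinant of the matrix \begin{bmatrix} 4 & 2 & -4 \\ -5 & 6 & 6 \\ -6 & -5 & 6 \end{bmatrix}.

Expand along row 1:
  + 4 · |6 6; -5 6| = 4·(36 − (-30)) = 264
  − 2 · |-5 6; -6 6| = −2·(-30 − (-36)) = -12
  + (-4) · |-5 6; -6 -5| = (-4)·(25 − (-36)) = -244
Sum: (264) + (-12) + (-244) = 8

8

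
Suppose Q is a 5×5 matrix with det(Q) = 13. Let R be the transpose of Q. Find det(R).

13

det(Qᵀ) = det(Q).
det(R) = (1)·(13) = 13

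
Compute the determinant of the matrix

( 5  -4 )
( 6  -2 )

14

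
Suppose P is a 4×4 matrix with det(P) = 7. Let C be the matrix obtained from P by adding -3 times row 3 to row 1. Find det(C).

Adding a multiple of one row to another leaves the determinant unchanged.
det(C) = (1)·(7) = 7

The determinant is 7.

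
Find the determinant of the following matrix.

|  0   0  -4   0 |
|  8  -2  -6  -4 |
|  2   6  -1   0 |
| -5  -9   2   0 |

192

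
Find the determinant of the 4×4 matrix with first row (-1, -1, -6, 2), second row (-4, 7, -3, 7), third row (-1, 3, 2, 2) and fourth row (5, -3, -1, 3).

Expand along row 1:
  + (-1) · M_11   where M_11 = det([7 -3 7; 3 2 2; -3 -1 3]) = 122
  − (-1) · M_12   where M_12 = det([-4 -3 7; -1 2 2; 5 -1 3]) = -134
  + (-6) · M_13   where M_13 = det([-4 7 7; -1 3 2; 5 -3 3]) = -53
  − (2) · M_14   where M_14 = det([-4 7 -3; -1 3 2; 5 -3 -1]) = 87
det = (+1)·(-1)·(122) + (-1)·(-1)·(-134) + (+1)·(-6)·(-53) + (-1)·(2)·(87) = -112

-112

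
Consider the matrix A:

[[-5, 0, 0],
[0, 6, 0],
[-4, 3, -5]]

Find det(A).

The determinant is 150.

A is lower triangular, so det(A) is the product of the diagonal entries:
det = (-5) · (6) · (-5) = 150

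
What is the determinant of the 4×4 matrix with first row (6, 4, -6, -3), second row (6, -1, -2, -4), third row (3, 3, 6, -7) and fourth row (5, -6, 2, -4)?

-28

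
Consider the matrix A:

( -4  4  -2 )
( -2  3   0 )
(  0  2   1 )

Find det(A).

Expand along column 1:
  + (-4) · |3 0; 2 1| = (-4)·(3 − 0) = -12
  − (-2) · |4 -2; 2 1| = −(-2)·(4 − (-4)) = 16
Sum: (-12) + (16) = 4

|A| = 4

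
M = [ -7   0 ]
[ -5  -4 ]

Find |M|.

|M| = 28

det(M) = (-7)·(-4) − 0·(-5) = 28 − 0 = 28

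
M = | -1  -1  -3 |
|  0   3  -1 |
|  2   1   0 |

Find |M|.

Expand along row 2:
  + 3 · |-1 -3; 2 0| = 3·(0 − (-6)) = 18
  − (-1) · |-1 -1; 2 1| = −(-1)·(-1 − (-2)) = 1
Sum: (18) + (1) = 19

19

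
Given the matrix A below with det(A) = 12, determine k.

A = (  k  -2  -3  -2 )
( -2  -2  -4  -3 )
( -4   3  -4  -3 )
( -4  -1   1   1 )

Expanding along the row containing k, det(A) is linear in k: det(A) = (5)·k + (32).
Set (5)·k + (32) = 12  ⇒  (5)·k = -20  ⇒  k = -4.

k = -4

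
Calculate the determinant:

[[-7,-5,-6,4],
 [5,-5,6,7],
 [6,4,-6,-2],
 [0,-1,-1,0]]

852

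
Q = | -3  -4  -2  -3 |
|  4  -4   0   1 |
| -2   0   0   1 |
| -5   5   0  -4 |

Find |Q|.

Expand along column 3 (it has 3 zeros):
  + (-2) · M_13   where M_13 = det([4 -4 1; -2 0 1; -5 5 -4]) = 22
det = (+1)·(-2)·(22) = -44

det(Q) = -44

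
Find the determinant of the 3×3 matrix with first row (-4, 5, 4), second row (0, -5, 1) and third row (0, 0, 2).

The matrix is upper triangular, so the determinant is the product of the diagonal entries:
det = (-4) · (-5) · (2) = 40

40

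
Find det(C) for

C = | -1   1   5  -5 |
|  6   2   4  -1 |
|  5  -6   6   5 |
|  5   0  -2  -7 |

Expand along row 4 (it has 1 zero):
  − (5) · M_41   where M_41 = det([1 5 -5; 2 4 -1; -6 6 5]) = -174
  − (-2) · M_43   where M_43 = det([-1 1 -5; 6 2 -1; 5 -6 5]) = 191
  + (-7) · M_44   where M_44 = det([-1 1 5; 6 2 4; 5 -6 6]) = -282
det = (-1)·(5)·(-174) + (-1)·(-2)·(191) + (+1)·(-7)·(-282) = 3226

3226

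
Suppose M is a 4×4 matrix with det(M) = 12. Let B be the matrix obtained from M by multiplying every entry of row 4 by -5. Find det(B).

Scaling one row by -5 multiplies the determinant by -5.
det(B) = (-5)·(12) = -60

det(B) = -60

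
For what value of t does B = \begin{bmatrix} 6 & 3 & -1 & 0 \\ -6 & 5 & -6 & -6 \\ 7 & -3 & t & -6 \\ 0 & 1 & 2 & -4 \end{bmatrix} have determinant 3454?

-8

Expanding along the column containing t, det(B) is linear in t: det(B) = (-156)·t + (2206).
Set (-156)·t + (2206) = 3454  ⇒  (-156)·t = 1248  ⇒  t = -8.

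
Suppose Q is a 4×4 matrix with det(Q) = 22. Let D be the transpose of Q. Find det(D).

det(Qᵀ) = det(Q).
det(D) = (1)·(22) = 22

|D| = 22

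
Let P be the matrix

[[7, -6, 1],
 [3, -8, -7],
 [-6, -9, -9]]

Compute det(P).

Expand along column 1:
  + 7 · |-8 -7; -9 -9| = 7·(72 − 63) = 63
  − 3 · |-6 1; -9 -9| = −3·(54 − (-9)) = -189
  + (-6) · |-6 1; -8 -7| = (-6)·(42 − (-8)) = -300
Sum: (63) + (-189) + (-300) = -426

|P| = -426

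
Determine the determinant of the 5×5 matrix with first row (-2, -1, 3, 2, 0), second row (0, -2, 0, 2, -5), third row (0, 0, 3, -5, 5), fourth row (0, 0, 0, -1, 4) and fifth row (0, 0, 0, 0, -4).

48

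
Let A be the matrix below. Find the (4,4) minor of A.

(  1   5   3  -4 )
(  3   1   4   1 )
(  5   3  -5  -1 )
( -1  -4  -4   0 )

170

Delete row 4 and column 4; the remaining 3×3 submatrix is [1 5 3; 3 1 4; 5 3 -5].
Its determinant is 170.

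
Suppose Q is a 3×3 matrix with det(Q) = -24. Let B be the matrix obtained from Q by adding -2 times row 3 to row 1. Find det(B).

The determinant is -24.

Adding a multiple of one row to another leaves the determinant unchanged.
det(B) = (1)·(-24) = -24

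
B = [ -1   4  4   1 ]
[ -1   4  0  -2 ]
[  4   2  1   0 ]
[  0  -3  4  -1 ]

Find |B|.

Expand along row 2 (it has 1 zero):
  − (-1) · M_21   where M_21 = det([4 4 1; 2 1 0; -3 4 -1]) = 15
  + (4) · M_22   where M_22 = det([-1 4 1; 4 1 0; 0 4 -1]) = 33
  + (-2) · M_24   where M_24 = det([-1 4 4; 4 2 1; 0 -3 4]) = -123
det = (-1)·(-1)·(15) + (+1)·(4)·(33) + (+1)·(-2)·(-123) = 393

393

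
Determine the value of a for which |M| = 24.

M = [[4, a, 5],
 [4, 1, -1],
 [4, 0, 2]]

a = -3

Expanding along the column containing a, det(M) is linear in a: det(M) = (-12)·a + (-12).
Set (-12)·a + (-12) = 24  ⇒  (-12)·a = 36  ⇒  a = -3.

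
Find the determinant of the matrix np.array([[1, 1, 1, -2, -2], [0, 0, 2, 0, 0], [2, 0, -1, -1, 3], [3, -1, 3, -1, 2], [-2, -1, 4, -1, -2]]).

The determinant is -74.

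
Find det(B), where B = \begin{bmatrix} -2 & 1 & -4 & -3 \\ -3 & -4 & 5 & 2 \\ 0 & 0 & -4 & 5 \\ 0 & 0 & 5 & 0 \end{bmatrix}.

B is block upper-triangular with a 2×2 block and a 2×2 block on the diagonal, so its determinant equals the product of the determinants of the diagonal blocks.
det of the 2×2 block = 11
det of the 2×2 block = -25
det = (11)·(-25) = -275

-275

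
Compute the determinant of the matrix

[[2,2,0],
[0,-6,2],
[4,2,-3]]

The determinant is 44.

Expand along column 1:
  + 2 · |-6 2; 2 -3| = 2·(18 − 4) = 28
  + 4 · |2 0; -6 2| = 4·(4 − 0) = 16
Sum: (28) + (16) = 44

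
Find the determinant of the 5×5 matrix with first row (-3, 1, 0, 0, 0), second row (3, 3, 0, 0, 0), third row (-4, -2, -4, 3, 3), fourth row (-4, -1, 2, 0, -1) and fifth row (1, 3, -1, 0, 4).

The matrix is block lower-triangular with a 2×2 block and a 3×3 block on the diagonal, so its determinant equals the product of the determinants of the diagonal blocks.
det of the 2×2 block = -12
det of the 3×3 block = -21
det = (-12)·(-21) = 252

The determinant is 252.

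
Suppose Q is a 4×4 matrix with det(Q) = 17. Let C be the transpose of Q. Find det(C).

det(Qᵀ) = det(Q).
det(C) = (1)·(17) = 17

17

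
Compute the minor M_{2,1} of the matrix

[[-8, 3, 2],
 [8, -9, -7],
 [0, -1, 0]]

The minor is 2.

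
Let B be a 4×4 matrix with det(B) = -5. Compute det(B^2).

det(B^2) = (det B)^2 = (-5)^2 = 25

The determinant is 25.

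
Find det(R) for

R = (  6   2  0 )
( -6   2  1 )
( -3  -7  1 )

Expand along column 3:
  − 1 · |6 2; -3 -7| = −1·(-42 − (-6)) = 36
  + 1 · |6 2; -6 2| = 1·(12 − (-12)) = 24
Sum: (36) + (24) = 60

60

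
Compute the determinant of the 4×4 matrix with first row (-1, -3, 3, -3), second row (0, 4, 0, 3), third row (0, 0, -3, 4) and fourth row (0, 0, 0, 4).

48

The matrix is upper triangular, so the determinant is the product of the diagonal entries:
det = (-1) · (4) · (-3) · (4) = 48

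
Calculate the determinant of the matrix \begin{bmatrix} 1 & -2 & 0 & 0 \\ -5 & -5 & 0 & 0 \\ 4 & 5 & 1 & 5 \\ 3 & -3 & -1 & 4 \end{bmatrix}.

-135

The matrix is block lower-triangular with a 2×2 block and a 2×2 block on the diagonal, so its determinant equals the product of the determinants of the diagonal blocks.
det of the 2×2 block = -15
det of the 2×2 block = 9
det = (-15)·(9) = -135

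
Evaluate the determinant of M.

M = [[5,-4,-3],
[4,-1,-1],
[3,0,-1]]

-8

Expand along column 2:
  − (-4) · |4 -1; 3 -1| = −(-4)·(-4 − (-3)) = -4
  + (-1) · |5 -3; 3 -1| = (-1)·(-5 − (-9)) = -4
Sum: (-4) + (-4) = -8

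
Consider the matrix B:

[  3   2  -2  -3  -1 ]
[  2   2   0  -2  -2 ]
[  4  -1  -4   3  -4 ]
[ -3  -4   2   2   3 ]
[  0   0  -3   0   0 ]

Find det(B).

Expand along row 5 (it has 4 zeros):
  + (-3) · M_53   where M_53 = det([3 2 -3 -1; 2 2 -2 -2; 4 -1 3 -4; -3 -4 2 3]) = -48
det = (+1)·(-3)·(-48) = 144

The determinant is 144.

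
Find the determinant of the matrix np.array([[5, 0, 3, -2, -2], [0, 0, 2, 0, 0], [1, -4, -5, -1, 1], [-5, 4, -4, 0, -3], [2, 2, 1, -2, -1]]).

Expand along row 2 (it has 4 zeros):
  − (2) · M_23   where M_23 = det([5 0 -2 -2; 1 -4 -1 1; -5 4 0 -3; 2 2 -2 -1]) = 134
det = (-1)·(2)·(134) = -268

The determinant is -268.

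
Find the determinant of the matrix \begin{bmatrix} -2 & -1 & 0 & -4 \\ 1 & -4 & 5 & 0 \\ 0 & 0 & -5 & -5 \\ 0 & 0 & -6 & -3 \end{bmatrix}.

The determinant is -135.

The matrix is block upper-triangular with a 2×2 block and a 2×2 block on the diagonal, so its determinant equals the product of the determinants of the diagonal blocks.
det of the 2×2 block = 9
det of the 2×2 block = -15
det = (9)·(-15) = -135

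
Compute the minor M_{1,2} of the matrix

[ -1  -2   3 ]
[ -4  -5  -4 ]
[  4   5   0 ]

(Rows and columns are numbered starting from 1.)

16

Delete row 1 and column 2; the remaining 2×2 submatrix is [-4 -4; 4 0].
Its determinant is (-4)·0 − (-4)·4 = 16.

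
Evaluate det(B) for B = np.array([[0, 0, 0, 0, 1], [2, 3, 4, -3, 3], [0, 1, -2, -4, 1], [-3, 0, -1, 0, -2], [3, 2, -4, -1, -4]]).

Expand along row 1 (it has 4 zeros):
  + (1) · M_15   where M_15 = det([2 3 4 -3; 0 1 -2 -4; -3 0 -1 0; 3 2 -4 -1]) = 223
det = (+1)·(1)·(223) = 223

|B| = 223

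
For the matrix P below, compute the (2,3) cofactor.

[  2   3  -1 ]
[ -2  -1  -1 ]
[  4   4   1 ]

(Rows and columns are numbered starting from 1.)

The cofactor is 4.

Delete row 2 and column 3; the remaining 2×2 submatrix is [2 3; 4 4].
Its determinant is 2·4 − 3·4 = -4.
The cofactor carries sign (−1)^(2+3) = −1, so C_{2,3} = −(-4) = 4.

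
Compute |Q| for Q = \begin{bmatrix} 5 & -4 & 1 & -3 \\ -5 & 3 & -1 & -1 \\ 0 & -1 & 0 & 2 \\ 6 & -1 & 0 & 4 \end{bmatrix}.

det(Q) = -36

Expand along row 3 (it has 2 zeros):
  − (-1) · M_32   where M_32 = det([5 1 -3; -5 -1 -1; 6 0 4]) = -24
  − (2) · M_34   where M_34 = det([5 -4 1; -5 3 -1; 6 -1 0]) = 6
det = (-1)·(-1)·(-24) + (-1)·(2)·(6) = -36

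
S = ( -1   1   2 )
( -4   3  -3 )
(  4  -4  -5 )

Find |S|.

Expand along row 1:
  + (-1) · |3 -3; -4 -5| = (-1)·(-15 − 12) = 27
  − 1 · |-4 -3; 4 -5| = −1·(20 − (-12)) = -32
  + 2 · |-4 3; 4 -4| = 2·(16 − 12) = 8
Sum: (27) + (-32) + (8) = 3

3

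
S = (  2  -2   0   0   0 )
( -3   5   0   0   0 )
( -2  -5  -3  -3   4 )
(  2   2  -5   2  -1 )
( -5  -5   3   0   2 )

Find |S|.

The determinant is -228.

S is block lower-triangular with a 2×2 block and a 3×3 block on the diagonal, so its determinant equals the product of the determinants of the diagonal blocks.
det of the 2×2 block = 4
det of the 3×3 block = -57
det = (4)·(-57) = -228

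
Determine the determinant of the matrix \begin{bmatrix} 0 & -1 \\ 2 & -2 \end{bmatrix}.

det = 0·(-2) − (-1)·2 = 0 − (-2) = 2

2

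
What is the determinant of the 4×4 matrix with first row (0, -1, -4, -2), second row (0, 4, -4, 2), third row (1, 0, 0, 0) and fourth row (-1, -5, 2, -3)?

8

Expand along row 3 (it has 3 zeros):
  + (1) · M_31   where M_31 = det([-1 -4 -2; 4 -4 2; -5 2 -3]) = 8
det = (+1)·(1)·(8) = 8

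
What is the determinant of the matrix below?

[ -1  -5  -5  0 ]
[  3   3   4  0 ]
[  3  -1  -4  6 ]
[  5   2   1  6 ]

Expand along column 4 (it has 2 zeros):
  − (6) · M_34   where M_34 = det([-1 -5 -5; 3 3 4; 5 2 1]) = -35
  + (6) · M_44   where M_44 = det([-1 -5 -5; 3 3 4; 3 -1 -4]) = -52
det = (-1)·(6)·(-35) + (+1)·(6)·(-52) = -102

The determinant is -102.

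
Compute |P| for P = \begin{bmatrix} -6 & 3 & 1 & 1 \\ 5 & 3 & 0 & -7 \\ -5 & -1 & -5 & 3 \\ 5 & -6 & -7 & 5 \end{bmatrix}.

Expand along row 2 (it has 1 zero):
  − (5) · M_21   where M_21 = det([3 1 1; -1 -5 3; -6 -7 5]) = -48
  + (3) · M_22   where M_22 = det([-6 1 1; -5 -5 3; 5 -7 5]) = 124
  + (-7) · M_24   where M_24 = det([-6 3 1; -5 -1 -5; 5 -6 -7]) = -7
det = (-1)·(5)·(-48) + (+1)·(3)·(124) + (+1)·(-7)·(-7) = 661

The determinant is 661.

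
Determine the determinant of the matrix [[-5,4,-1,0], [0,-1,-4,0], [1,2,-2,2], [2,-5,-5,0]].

-82

Expand along column 4 (it has 3 zeros):
  − (2) · M_34   where M_34 = det([-5 4 -1; 0 -1 -4; 2 -5 -5]) = 41
det = (-1)·(2)·(41) = -82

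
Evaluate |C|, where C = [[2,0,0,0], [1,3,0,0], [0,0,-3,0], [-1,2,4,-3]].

The determinant is 54.

C is lower triangular, so det(C) is the product of the diagonal entries:
det = (2) · (3) · (-3) · (-3) = 54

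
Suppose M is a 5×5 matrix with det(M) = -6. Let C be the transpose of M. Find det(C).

det(Mᵀ) = det(M).
det(C) = (1)·(-6) = -6

det(C) = -6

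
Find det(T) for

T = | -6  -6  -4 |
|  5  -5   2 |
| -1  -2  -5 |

Expand along column 1:
  + (-6) · |-5 2; -2 -5| = (-6)·(25 − (-4)) = -174
  − 5 · |-6 -4; -2 -5| = −5·(30 − 8) = -110
  + (-1) · |-6 -4; -5 2| = (-1)·(-12 − 20) = 32
Sum: (-174) + (-110) + (32) = -252

-252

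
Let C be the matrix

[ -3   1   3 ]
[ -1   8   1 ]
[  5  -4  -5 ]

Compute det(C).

Expand along row 1:
  + (-3) · |8 1; -4 -5| = (-3)·(-40 − (-4)) = 108
  − 1 · |-1 1; 5 -5| = −1·(5 − 5) = 0
  + 3 · |-1 8; 5 -4| = 3·(4 − 40) = -108
Sum: (108) + (0) + (-108) = 0

0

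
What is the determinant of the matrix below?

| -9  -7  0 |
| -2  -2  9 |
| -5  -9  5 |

-394

Expand along row 1:
  + (-9) · |-2 9; -9 5| = (-9)·(-10 − (-81)) = -639
  − (-7) · |-2 9; -5 5| = −(-7)·(-10 − (-45)) = 245
Sum: (-639) + (245) = -394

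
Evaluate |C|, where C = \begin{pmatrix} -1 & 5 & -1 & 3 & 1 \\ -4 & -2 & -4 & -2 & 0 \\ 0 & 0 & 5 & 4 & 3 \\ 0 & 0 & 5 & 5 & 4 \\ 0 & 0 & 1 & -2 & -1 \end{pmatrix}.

132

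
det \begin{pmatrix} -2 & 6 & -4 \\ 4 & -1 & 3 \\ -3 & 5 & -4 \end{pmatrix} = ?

-4

Expand along column 1:
  + (-2) · |-1 3; 5 -4| = (-2)·(4 − 15) = 22
  − 4 · |6 -4; 5 -4| = −4·(-24 − (-20)) = 16
  + (-3) · |6 -4; -1 3| = (-3)·(18 − 4) = -42
Sum: (22) + (16) + (-42) = -4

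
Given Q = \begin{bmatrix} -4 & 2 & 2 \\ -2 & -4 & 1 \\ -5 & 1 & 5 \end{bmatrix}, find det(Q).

Expand along column 1:
  + (-4) · |-4 1; 1 5| = (-4)·(-20 − 1) = 84
  − (-2) · |2 2; 1 5| = −(-2)·(10 − 2) = 16
  + (-5) · |2 2; -4 1| = (-5)·(2 − (-8)) = -50
Sum: (84) + (16) + (-50) = 50

50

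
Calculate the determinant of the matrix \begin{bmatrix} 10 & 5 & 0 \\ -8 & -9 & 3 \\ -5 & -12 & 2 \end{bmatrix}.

The determinant is 185.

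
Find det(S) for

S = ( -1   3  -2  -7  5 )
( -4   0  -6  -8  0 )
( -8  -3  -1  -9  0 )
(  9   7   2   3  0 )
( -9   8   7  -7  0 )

Expand along column 5 (it has 4 zeros):
  + (5) · M_15   where M_15 = det([-4 0 -6 -8; -8 -3 -1 -9; 9 7 2 3; -9 8 7 -7]) = 4246
det = (+1)·(5)·(4246) = 21230

The determinant is 21230.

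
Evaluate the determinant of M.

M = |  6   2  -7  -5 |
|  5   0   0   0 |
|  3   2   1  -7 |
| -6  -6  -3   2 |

1520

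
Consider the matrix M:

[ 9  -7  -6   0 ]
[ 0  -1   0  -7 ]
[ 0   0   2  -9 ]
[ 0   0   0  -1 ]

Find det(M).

M is upper triangular, so det(M) is the product of the diagonal entries:
det = (9) · (-1) · (2) · (-1) = 18

|M| = 18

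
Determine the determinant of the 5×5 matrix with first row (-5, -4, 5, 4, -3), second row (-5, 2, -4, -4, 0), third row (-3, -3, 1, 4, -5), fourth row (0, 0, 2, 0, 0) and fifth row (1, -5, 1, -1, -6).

Expand along row 4 (it has 4 zeros):
  − (2) · M_43   where M_43 = det([-5 -4 4 -3; -5 2 -4 0; -3 -3 4 -5; 1 -5 -1 -6]) = 779
det = (-1)·(2)·(779) = -1558

-1558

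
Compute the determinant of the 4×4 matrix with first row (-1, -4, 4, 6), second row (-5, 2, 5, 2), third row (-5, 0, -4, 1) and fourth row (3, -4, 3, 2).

Expand along row 3 (it has 1 zero):
  + (-5) · M_31   where M_31 = det([-4 4 6; 2 5 2; -4 3 2]) = 92
  + (-4) · M_33   where M_33 = det([-1 -4 6; -5 2 2; 3 -4 2]) = 8
  − (1) · M_34   where M_34 = det([-1 -4 4; -5 2 5; 3 -4 3]) = -90
det = (+1)·(-5)·(92) + (+1)·(-4)·(8) + (-1)·(1)·(-90) = -402

-402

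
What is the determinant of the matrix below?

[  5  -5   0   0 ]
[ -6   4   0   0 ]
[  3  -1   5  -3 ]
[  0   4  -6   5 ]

The matrix is block lower-triangular with a 2×2 block and a 2×2 block on the diagonal, so its determinant equals the product of the determinants of the diagonal blocks.
det of the 2×2 block = -10
det of the 2×2 block = 7
det = (-10)·(7) = -70

-70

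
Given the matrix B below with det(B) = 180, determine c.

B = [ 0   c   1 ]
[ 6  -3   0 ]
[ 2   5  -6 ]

4

Expanding along the column containing c, det(B) is linear in c: det(B) = (36)·c + (36).
Set (36)·c + (36) = 180  ⇒  (36)·c = 144  ⇒  c = 4.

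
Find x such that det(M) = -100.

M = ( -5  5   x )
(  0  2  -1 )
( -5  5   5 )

Expanding along the column containing x, det(M) is linear in x: det(M) = (10)·x + (-50).
Set (10)·x + (-50) = -100  ⇒  (10)·x = -50  ⇒  x = -5.

-5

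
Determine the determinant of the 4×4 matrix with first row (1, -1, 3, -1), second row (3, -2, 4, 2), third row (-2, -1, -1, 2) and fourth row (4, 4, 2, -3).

-60

Expand along row 1:
  + (1) · M_11   where M_11 = det([-2 4 2; -1 -1 2; 4 2 -3]) = 26
  − (-1) · M_12   where M_12 = det([3 4 2; -2 -1 2; 4 2 -3]) = 5
  + (3) · M_13   where M_13 = det([3 -2 2; -2 -1 2; 4 4 -3]) = -27
  − (-1) · M_14   where M_14 = det([3 -2 4; -2 -1 -1; 4 4 2]) = -10
det = (+1)·(1)·(26) + (-1)·(-1)·(5) + (+1)·(3)·(-27) + (-1)·(-1)·(-10) = -60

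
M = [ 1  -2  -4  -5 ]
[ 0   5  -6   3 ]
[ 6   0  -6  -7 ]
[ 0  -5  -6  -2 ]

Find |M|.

Expand along column 1 (it has 2 zeros):
  + (1) · M_11   where M_11 = det([5 -6 3; 0 -6 -7; -5 -6 -2]) = -450
  + (6) · M_31   where M_31 = det([-2 -4 -5; 5 -6 3; -5 -6 -2]) = 260
det = (+1)·(1)·(-450) + (+1)·(6)·(260) = 1110

The determinant is 1110.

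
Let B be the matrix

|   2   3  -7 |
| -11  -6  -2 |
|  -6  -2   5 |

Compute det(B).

231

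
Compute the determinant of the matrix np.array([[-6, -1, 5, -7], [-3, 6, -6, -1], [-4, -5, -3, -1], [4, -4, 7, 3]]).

Expand along row 1:
  + (-6) · M_11   where M_11 = det([6 -6 -1; -5 -3 -1; -4 7 3]) = -79
  − (-1) · M_12   where M_12 = det([-3 -6 -1; -4 -3 -1; 4 7 3]) = -26
  + (5) · M_13   where M_13 = det([-3 6 -1; -4 -5 -1; 4 -4 3]) = 69
  − (-7) · M_14   where M_14 = det([-3 6 -6; -4 -5 -3; 4 -4 7]) = 21
det = (+1)·(-6)·(-79) + (-1)·(-1)·(-26) + (+1)·(5)·(69) + (-1)·(-7)·(21) = 940

940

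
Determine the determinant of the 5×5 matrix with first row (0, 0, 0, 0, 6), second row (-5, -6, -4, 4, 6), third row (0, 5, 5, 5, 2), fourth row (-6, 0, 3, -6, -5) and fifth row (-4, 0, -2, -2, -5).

Expand along row 1 (it has 4 zeros):
  + (6) · M_15   where M_15 = det([-5 -6 -4 4; 0 5 5 5; -6 0 3 -6; -4 0 -2 -2]) = 1770
det = (+1)·(6)·(1770) = 10620

10620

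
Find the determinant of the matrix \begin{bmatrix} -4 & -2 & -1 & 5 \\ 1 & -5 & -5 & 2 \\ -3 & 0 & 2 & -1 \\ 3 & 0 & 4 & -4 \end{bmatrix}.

365

Expand along column 2 (it has 2 zeros):
  − (-2) · M_12   where M_12 = det([1 -5 2; -3 2 -1; 3 4 -4]) = 35
  + (-5) · M_22   where M_22 = det([-4 -1 5; -3 2 -1; 3 4 -4]) = -59
det = (-1)·(-2)·(35) + (+1)·(-5)·(-59) = 365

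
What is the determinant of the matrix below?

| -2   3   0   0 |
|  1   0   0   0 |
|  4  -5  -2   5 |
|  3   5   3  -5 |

The determinant is 15.

The matrix is block lower-triangular with a 2×2 block and a 2×2 block on the diagonal, so its determinant equals the product of the determinants of the diagonal blocks.
det of the 2×2 block = -3
det of the 2×2 block = -5
det = (-3)·(-5) = 15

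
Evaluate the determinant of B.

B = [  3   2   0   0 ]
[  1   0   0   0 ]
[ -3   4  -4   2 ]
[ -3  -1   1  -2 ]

-12

B is block lower-triangular with a 2×2 block and a 2×2 block on the diagonal, so its determinant equals the product of the determinants of the diagonal blocks.
det of the 2×2 block = -2
det of the 2×2 block = 6
det = (-2)·(6) = -12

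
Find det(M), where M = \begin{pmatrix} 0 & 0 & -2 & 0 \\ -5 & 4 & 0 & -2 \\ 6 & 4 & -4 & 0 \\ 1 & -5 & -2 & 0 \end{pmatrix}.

det(M) = -136

Expand along row 1 (it has 3 zeros):
  + (-2) · M_13   where M_13 = det([-5 4 -2; 6 4 0; 1 -5 0]) = 68
det = (+1)·(-2)·(68) = -136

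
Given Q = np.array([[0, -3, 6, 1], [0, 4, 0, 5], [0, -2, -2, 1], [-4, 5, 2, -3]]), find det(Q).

Expand along column 1 (it has 3 zeros):
  − (-4) · M_41   where M_41 = det([-3 6 1; 4 0 5; -2 -2 1]) = -122
det = (-1)·(-4)·(-122) = -488

det(Q) = -488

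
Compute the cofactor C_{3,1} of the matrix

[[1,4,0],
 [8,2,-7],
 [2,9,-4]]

-28

Delete row 3 and column 1; the remaining 2×2 submatrix is [4 0; 2 -7].
Its determinant is 4·(-7) − 0·2 = -28.
The cofactor carries sign (−1)^(3+1) = +1, so C_{3,1} = +(-28) = -28.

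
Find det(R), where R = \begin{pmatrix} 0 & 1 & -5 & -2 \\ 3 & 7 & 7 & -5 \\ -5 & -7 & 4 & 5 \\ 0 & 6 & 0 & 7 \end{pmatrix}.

The determinant is -1683.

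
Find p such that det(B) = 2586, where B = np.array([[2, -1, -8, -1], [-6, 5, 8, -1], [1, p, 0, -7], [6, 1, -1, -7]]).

p = -4

Expanding along the row containing p, det(B) is linear in p: det(B) = (-312)·p + (1338).
Set (-312)·p + (1338) = 2586  ⇒  (-312)·p = 1248  ⇒  p = -4.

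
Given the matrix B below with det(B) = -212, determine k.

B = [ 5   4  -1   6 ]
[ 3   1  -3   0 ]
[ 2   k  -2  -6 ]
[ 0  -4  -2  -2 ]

Expanding along the row containing k, det(B) is linear in k: det(B) = (12)·k + (-212).
Set (12)·k + (-212) = -212  ⇒  (12)·k = 0  ⇒  k = 0.

0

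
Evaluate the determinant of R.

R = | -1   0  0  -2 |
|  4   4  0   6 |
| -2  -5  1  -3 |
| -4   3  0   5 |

Expand along column 3 (it has 3 zeros):
  + (1) · M_33   where M_33 = det([-1 0 -2; 4 4 6; -4 3 5]) = -58
det = (+1)·(1)·(-58) = -58

The determinant is -58.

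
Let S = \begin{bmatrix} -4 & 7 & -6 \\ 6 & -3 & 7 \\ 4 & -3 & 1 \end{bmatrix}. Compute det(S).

Expand along row 1:
  + (-4) · |-3 7; -3 1| = (-4)·(-3 − (-21)) = -72
  − 7 · |6 7; 4 1| = −7·(6 − 28) = 154
  + (-6) · |6 -3; 4 -3| = (-6)·(-18 − (-12)) = 36
Sum: (-72) + (154) + (36) = 118

det(S) = 118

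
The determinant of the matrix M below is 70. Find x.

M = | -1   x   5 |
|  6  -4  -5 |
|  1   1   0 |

Expanding along the column containing x, det(M) is linear in x: det(M) = (-5)·x + (45).
Set (-5)·x + (45) = 70  ⇒  (-5)·x = 25  ⇒  x = -5.

-5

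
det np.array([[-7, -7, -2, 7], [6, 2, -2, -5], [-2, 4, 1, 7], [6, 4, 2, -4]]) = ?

Expand along row 1:
  + (-7) · M_11   where M_11 = det([2 -2 -5; 4 1 7; 4 2 -4]) = -144
  − (-7) · M_12   where M_12 = det([6 -2 -5; -2 1 7; 6 2 -4]) = -126
  + (-2) · M_13   where M_13 = det([6 2 -5; -2 4 7; 6 4 -4]) = -36
  − (7) · M_14   where M_14 = det([6 2 -2; -2 4 1; 6 4 2]) = 108
det = (+1)·(-7)·(-144) + (-1)·(-7)·(-126) + (+1)·(-2)·(-36) + (-1)·(7)·(108) = -558

-558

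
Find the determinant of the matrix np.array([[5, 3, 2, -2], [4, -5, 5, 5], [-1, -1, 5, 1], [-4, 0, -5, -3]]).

The determinant is 454.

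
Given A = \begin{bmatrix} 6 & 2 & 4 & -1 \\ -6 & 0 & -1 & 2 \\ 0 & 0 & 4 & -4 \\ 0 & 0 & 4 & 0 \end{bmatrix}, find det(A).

det(A) = 192

A is block upper-triangular with a 2×2 block and a 2×2 block on the diagonal, so its determinant equals the product of the determinants of the diagonal blocks.
det of the 2×2 block = 12
det of the 2×2 block = 16
det = (12)·(16) = 192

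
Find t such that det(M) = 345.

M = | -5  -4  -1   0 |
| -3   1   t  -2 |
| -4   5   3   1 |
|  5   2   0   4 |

3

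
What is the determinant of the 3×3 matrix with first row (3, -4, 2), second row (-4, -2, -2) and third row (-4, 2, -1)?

Expand along column 1:
  + 3 · |-2 -2; 2 -1| = 3·(2 − (-4)) = 18
  − (-4) · |-4 2; 2 -1| = −(-4)·(4 − 4) = 0
  + (-4) · |-4 2; -2 -2| = (-4)·(8 − (-4)) = -48
Sum: (18) + (0) + (-48) = -30

-30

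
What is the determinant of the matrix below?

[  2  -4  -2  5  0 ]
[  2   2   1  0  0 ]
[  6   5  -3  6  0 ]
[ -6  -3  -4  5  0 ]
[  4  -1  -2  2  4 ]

Expand along column 5 (it has 4 zeros):
  + (4) · M_55   where M_55 = det([2 -4 -2 5; 2 2 1 0; 6 5 -3 6; -6 -3 -4 5]) = -340
det = (+1)·(4)·(-340) = -1360

The determinant is -1360.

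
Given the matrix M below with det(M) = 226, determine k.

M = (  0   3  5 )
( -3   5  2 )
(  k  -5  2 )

Expanding along the column containing k, det(M) is linear in k: det(M) = (-19)·k + (93).
Set (-19)·k + (93) = 226  ⇒  (-19)·k = 133  ⇒  k = -7.

k = -7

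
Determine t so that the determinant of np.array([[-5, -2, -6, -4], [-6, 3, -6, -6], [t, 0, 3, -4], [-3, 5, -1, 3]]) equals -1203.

-3

Expanding along the row containing t, det(A) is linear in t: det(A) = (174)·t + (-681).
Set (174)·t + (-681) = -1203  ⇒  (174)·t = -522  ⇒  t = -3.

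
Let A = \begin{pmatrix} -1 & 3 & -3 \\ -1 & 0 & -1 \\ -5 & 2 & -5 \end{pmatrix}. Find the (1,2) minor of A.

0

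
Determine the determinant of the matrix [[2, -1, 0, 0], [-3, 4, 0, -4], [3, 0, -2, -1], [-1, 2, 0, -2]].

-4

Expand along column 3 (it has 3 zeros):
  + (-2) · M_33   where M_33 = det([2 -1 0; -3 4 -4; -1 2 -2]) = 2
det = (+1)·(-2)·(2) = -4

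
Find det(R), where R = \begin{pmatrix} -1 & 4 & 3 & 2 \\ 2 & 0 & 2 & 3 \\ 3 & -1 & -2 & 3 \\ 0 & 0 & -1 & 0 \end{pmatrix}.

The determinant is 5.

Expand along row 4 (it has 3 zeros):
  − (-1) · M_43   where M_43 = det([-1 4 2; 2 0 3; 3 -1 3]) = 5
det = (-1)·(-1)·(5) = 5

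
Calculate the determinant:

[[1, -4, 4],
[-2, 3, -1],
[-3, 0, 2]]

The determinant is 14.

Expand along column 2:
  − (-4) · |-2 -1; -3 2| = −(-4)·(-4 − 3) = -28
  + 3 · |1 4; -3 2| = 3·(2 − (-12)) = 42
Sum: (-28) + (42) = 14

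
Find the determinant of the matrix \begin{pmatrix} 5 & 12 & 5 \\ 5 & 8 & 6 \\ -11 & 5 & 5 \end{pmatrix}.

-477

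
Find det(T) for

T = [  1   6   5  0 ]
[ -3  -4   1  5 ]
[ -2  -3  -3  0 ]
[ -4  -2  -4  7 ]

-372

Expand along column 4 (it has 2 zeros):
  + (5) · M_24   where M_24 = det([1 6 5; -2 -3 -3; -4 -2 -4]) = -10
  + (7) · M_44   where M_44 = det([1 6 5; -3 -4 1; -2 -3 -3]) = -46
det = (+1)·(5)·(-10) + (+1)·(7)·(-46) = -372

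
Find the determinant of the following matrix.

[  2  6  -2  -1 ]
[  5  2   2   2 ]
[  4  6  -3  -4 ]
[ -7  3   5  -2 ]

Expand along row 1:
  + (2) · M_11   where M_11 = det([2 2 2; 6 -3 -4; 3 5 -2]) = 130
  − (6) · M_12   where M_12 = det([5 2 2; 4 -3 -4; -7 5 -2]) = 200
  + (-2) · M_13   where M_13 = det([5 2 2; 4 6 -4; -7 3 -2]) = 180
  − (-1) · M_14   where M_14 = det([5 2 2; 4 6 -3; -7 3 5]) = 305
det = (+1)·(2)·(130) + (-1)·(6)·(200) + (+1)·(-2)·(180) + (-1)·(-1)·(305) = -995

-995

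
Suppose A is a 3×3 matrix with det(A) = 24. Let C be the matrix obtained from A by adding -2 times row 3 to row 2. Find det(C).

Adding a multiple of one row to another leaves the determinant unchanged.
det(C) = (1)·(24) = 24

24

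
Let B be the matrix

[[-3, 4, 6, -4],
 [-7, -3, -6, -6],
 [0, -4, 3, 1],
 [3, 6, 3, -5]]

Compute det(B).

|B| = -2232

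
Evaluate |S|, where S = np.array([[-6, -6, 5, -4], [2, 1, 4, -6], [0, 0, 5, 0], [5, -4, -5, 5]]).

The determinant is 2030.

Expand along row 3 (it has 3 zeros):
  + (5) · M_33   where M_33 = det([-6 -6 -4; 2 1 -6; 5 -4 5]) = 406
det = (+1)·(5)·(406) = 2030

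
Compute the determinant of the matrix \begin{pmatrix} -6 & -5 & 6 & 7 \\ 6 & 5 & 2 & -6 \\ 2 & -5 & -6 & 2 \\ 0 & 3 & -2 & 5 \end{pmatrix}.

Expand along row 4 (it has 1 zero):
  + (3) · M_42   where M_42 = det([-6 6 7; 6 2 -6; 2 -6 2]) = -232
  − (-2) · M_43   where M_43 = det([-6 -5 7; 6 5 -6; 2 -5 2]) = -40
  + (5) · M_44   where M_44 = det([-6 -5 6; 6 5 2; 2 -5 -6]) = -320
det = (+1)·(3)·(-232) + (-1)·(-2)·(-40) + (+1)·(5)·(-320) = -2376

The determinant is -2376.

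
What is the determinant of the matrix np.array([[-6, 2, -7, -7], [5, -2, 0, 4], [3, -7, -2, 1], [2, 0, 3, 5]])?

472

Expand along row 2 (it has 1 zero):
  − (5) · M_21   where M_21 = det([2 -7 -7; -7 -2 1; 0 3 5]) = -124
  + (-2) · M_22   where M_22 = det([-6 -7 -7; 3 -2 1; 2 3 5]) = 78
  + (4) · M_24   where M_24 = det([-6 2 -7; 3 -7 -2; 2 0 3]) = 2
det = (-1)·(5)·(-124) + (+1)·(-2)·(78) + (+1)·(4)·(2) = 472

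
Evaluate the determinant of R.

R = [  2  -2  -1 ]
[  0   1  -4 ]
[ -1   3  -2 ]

11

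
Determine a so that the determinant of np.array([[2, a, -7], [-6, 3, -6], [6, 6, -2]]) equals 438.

a = 0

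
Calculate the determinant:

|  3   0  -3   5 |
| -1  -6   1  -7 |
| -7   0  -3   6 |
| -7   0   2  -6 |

-570

Expand along column 2 (it has 3 zeros):
  + (-6) · M_22   where M_22 = det([3 -3 5; -7 -3 6; -7 2 -6]) = 95
det = (+1)·(-6)·(95) = -570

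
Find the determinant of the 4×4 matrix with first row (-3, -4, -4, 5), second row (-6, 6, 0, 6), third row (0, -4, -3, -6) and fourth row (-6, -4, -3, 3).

-990

Expand along row 2 (it has 1 zero):
  − (-6) · M_21   where M_21 = det([-4 -4 5; -4 -3 -6; -4 -3 3]) = -36
  + (6) · M_22   where M_22 = det([-3 -4 5; 0 -3 -6; -6 -3 3]) = -153
  + (6) · M_24   where M_24 = det([-3 -4 -4; 0 -4 -3; -6 -4 -3]) = 24
det = (-1)·(-6)·(-36) + (+1)·(6)·(-153) + (+1)·(6)·(24) = -990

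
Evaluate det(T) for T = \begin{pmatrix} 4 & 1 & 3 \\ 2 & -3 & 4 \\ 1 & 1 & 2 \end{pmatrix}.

det(T) = -25

Expand along row 1:
  + 4 · |-3 4; 1 2| = 4·(-6 − 4) = -40
  − 1 · |2 4; 1 2| = −1·(4 − 4) = 0
  + 3 · |2 -3; 1 1| = 3·(2 − (-3)) = 15
Sum: (-40) + (0) + (15) = -25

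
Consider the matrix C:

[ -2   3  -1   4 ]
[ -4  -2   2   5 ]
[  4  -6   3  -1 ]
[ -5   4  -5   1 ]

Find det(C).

Expand along row 1:
  + (-2) · M_11   where M_11 = det([-2 2 5; -6 3 -1; 4 -5 1]) = 98
  − (3) · M_12   where M_12 = det([-4 2 5; 4 3 -1; -5 -5 1]) = -15
  + (-1) · M_13   where M_13 = det([-4 -2 5; 4 -6 -1; -5 4 1]) = -64
  − (4) · M_14   where M_14 = det([-4 -2 2; 4 -6 3; -5 4 -5]) = -110
det = (+1)·(-2)·(98) + (-1)·(3)·(-15) + (+1)·(-1)·(-64) + (-1)·(4)·(-110) = 353

The determinant is 353.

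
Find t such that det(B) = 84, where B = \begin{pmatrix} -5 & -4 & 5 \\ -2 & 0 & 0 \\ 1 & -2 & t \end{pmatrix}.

Expanding along the row containing t, det(B) is linear in t: det(B) = (-8)·t + (20).
Set (-8)·t + (20) = 84  ⇒  (-8)·t = 64  ⇒  t = -8.

-8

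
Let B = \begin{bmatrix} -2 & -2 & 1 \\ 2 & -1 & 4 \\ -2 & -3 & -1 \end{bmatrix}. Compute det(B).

Expand along column 1:
  + (-2) · |-1 4; -3 -1| = (-2)·(1 − (-12)) = -26
  − 2 · |-2 1; -3 -1| = −2·(2 − (-3)) = -10
  + (-2) · |-2 1; -1 4| = (-2)·(-8 − (-1)) = 14
Sum: (-26) + (-10) + (14) = -22

The determinant is -22.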